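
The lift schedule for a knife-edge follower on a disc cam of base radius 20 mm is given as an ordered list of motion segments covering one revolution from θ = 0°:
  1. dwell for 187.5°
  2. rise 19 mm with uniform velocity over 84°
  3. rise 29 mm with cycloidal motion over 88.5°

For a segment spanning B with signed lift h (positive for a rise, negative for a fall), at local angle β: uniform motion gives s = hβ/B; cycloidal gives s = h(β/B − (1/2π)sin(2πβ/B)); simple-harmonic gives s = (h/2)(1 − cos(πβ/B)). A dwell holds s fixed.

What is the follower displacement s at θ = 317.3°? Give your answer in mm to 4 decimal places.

seg 1 [0°–187.5°] dwell: s stays 0.0000
seg 2 [187.5°–271.5°] uniform, h=19: full span → s += 19 → s = 19.0000
seg 3 [271.5°–360°] cycloidal, h=29: θ=317.3° here. β=45.8, B=88.5. 29·(0.5175 − sin(2π·0.5175)/(2π)) = 15.5148 → s = 34.5148

34.5148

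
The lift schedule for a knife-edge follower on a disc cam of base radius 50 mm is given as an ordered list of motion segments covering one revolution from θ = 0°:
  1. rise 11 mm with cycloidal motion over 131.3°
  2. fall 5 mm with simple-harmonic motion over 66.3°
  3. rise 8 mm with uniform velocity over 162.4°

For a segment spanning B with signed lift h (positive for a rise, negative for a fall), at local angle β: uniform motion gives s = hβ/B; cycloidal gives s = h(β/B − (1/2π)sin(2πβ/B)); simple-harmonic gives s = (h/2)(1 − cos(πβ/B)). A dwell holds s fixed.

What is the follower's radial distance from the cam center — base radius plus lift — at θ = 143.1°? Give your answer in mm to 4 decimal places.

seg 1 [0°–131.3°] cycloidal, h=11: full span → s += 11 → s = 11.0000
seg 2 [131.3°–197.6°] simple-harmonic, h=-5: θ=143.1° here. β=11.8, B=66.3. -5/2·(1 − cos(π·0.1780)) = -0.3807 → s = 10.6193
radial distance = base radius + s = 50 + 10.6193 = 60.6193

60.6193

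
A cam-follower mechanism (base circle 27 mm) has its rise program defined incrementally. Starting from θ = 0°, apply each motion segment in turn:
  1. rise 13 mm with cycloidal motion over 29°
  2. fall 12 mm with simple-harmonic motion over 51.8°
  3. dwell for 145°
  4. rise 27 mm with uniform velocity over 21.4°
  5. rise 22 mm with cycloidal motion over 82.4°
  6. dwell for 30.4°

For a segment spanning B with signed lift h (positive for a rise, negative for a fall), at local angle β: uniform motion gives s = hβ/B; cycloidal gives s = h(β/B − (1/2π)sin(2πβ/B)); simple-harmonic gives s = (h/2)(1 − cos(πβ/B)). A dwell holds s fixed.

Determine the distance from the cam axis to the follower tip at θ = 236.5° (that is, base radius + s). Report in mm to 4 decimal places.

seg 1 [0°–29°] cycloidal, h=13: full span → s += 13 → s = 13.0000
seg 2 [29°–80.8°] simple-harmonic, h=-12: full span → s += -12 → s = 1.0000
seg 3 [80.8°–225.8°] dwell: s stays 1.0000
seg 4 [225.8°–247.2°] uniform, h=27: θ=236.5° here. β=10.7, B=21.4. 27·10.7/21.4 = 13.5000 → s = 14.5000
radial distance = base radius + s = 27 + 14.5000 = 41.5000

41.5000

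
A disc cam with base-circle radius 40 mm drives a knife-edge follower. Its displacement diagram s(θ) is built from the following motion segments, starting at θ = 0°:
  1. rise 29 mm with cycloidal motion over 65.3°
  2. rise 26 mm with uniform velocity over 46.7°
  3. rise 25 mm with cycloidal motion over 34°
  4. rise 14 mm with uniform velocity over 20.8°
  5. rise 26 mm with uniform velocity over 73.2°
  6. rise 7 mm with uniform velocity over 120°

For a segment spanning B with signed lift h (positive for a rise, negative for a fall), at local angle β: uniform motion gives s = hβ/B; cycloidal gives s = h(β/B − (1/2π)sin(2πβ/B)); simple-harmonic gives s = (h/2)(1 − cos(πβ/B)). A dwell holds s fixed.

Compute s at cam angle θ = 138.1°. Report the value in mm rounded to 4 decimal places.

seg 1 [0°–65.3°] cycloidal, h=29: full span → s += 29 → s = 29.0000
seg 2 [65.3°–112°] uniform, h=26: full span → s += 26 → s = 55.0000
seg 3 [112°–146°] cycloidal, h=25: θ=138.1° here. β=26.1, B=34. 25·(0.7676 − sin(2π·0.7676)/(2π)) = 23.1456 → s = 78.1456

78.1456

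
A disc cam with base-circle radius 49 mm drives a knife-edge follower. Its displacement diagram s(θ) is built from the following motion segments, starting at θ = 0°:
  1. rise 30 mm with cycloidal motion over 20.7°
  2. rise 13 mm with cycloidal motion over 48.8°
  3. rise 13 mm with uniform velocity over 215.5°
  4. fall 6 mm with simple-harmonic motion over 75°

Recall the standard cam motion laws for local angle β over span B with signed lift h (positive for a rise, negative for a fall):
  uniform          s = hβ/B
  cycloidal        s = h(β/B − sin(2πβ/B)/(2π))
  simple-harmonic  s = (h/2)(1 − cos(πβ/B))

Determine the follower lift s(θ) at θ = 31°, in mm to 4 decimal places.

seg 1 [0°–20.7°] cycloidal, h=30: full span → s += 30 → s = 30.0000
seg 2 [20.7°–69.5°] cycloidal, h=13: θ=31° here. β=10.3, B=48.8. 13·(0.2111 − sin(2π·0.2111)/(2π)) = 0.7364 → s = 30.7364

30.7364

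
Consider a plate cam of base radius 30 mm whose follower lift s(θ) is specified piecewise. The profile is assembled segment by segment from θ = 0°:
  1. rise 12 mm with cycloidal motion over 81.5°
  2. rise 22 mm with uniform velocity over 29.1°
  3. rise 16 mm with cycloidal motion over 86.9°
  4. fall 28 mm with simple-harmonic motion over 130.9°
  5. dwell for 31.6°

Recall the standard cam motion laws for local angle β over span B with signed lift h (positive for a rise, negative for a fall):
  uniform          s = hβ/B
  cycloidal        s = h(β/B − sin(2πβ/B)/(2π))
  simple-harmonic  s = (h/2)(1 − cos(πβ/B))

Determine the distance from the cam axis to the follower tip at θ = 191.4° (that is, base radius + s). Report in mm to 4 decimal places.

seg 1 [0°–81.5°] cycloidal, h=12: full span → s += 12 → s = 12.0000
seg 2 [81.5°–110.6°] uniform, h=22: full span → s += 22 → s = 34.0000
seg 3 [110.6°–197.5°] cycloidal, h=16: θ=191.4° here. β=80.8, B=86.9. 16·(0.9298 − sin(2π·0.9298)/(2π)) = 15.9639 → s = 49.9639
radial distance = base radius + s = 30 + 49.9639 = 79.9639

79.9639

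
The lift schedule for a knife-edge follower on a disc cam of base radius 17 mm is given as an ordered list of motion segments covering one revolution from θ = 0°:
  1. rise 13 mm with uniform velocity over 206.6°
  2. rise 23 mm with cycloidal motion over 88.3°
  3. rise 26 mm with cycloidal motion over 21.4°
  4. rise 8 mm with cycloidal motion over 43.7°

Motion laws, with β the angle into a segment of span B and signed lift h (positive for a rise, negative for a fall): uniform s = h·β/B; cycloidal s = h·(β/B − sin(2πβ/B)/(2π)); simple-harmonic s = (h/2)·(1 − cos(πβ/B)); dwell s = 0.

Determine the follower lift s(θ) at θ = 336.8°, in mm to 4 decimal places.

seg 1 [0°–206.6°] uniform, h=13: full span → s += 13 → s = 13.0000
seg 2 [206.6°–294.9°] cycloidal, h=23: full span → s += 23 → s = 36.0000
seg 3 [294.9°–316.3°] cycloidal, h=26: full span → s += 26 → s = 62.0000
seg 4 [316.3°–360°] cycloidal, h=8: θ=336.8° here. β=20.5, B=43.7. 8·(0.4691 − sin(2π·0.4691)/(2π)) = 3.5073 → s = 65.5073

65.5073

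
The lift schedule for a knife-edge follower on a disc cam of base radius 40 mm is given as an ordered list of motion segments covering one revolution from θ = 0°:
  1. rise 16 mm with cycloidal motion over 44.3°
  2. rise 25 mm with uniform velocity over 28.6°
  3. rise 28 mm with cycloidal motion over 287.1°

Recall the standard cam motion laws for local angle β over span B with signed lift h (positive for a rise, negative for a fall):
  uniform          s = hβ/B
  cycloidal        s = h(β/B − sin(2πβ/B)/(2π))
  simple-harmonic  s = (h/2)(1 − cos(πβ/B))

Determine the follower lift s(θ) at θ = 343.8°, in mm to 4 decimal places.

seg 1 [0°–44.3°] cycloidal, h=16: full span → s += 16 → s = 16.0000
seg 2 [44.3°–72.9°] uniform, h=25: full span → s += 25 → s = 41.0000
seg 3 [72.9°–360°] cycloidal, h=28: θ=343.8° here. β=270.9, B=287.1. 28·(0.9436 − sin(2π·0.9436)/(2π)) = 27.9671 → s = 68.9671

68.9671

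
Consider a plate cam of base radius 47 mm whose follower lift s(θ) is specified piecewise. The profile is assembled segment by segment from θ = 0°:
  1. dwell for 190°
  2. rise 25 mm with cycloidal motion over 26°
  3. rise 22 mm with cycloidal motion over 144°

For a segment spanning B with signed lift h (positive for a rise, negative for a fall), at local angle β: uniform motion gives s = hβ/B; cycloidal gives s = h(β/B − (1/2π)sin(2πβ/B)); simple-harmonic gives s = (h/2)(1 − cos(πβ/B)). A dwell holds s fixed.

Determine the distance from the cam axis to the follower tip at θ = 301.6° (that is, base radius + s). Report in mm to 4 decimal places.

seg 1 [0°–190°] dwell: s stays 0.0000
seg 2 [190°–216°] cycloidal, h=25: full span → s += 25 → s = 25.0000
seg 3 [216°–360°] cycloidal, h=22: θ=301.6° here. β=85.6, B=144. 22·(0.5944 − sin(2π·0.5944)/(2π)) = 15.0357 → s = 40.0357
radial distance = base radius + s = 47 + 40.0357 = 87.0357

87.0357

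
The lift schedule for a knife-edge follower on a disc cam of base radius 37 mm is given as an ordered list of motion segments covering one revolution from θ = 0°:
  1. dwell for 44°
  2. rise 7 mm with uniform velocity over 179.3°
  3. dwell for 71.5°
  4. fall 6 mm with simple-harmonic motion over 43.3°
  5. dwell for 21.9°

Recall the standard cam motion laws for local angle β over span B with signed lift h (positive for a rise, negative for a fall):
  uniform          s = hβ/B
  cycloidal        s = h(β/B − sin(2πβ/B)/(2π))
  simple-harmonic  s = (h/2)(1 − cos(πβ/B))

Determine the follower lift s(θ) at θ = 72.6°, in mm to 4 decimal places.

seg 1 [0°–44°] dwell: s stays 0.0000
seg 2 [44°–223.3°] uniform, h=7: θ=72.6° here. β=28.6, B=179.3. 7·28.6/179.3 = 1.1166 → s = 1.1166

1.1166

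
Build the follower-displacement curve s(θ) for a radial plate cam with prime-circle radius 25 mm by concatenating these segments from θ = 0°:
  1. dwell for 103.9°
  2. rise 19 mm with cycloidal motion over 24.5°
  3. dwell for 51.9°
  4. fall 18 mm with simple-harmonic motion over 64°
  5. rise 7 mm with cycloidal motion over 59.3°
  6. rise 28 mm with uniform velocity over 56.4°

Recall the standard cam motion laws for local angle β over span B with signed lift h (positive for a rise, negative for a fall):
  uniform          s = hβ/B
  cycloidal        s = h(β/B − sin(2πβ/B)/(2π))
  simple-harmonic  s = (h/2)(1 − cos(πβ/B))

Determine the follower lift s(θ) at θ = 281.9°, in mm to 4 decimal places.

seg 1 [0°–103.9°] dwell: s stays 0.0000
seg 2 [103.9°–128.4°] cycloidal, h=19: full span → s += 19 → s = 19.0000
seg 3 [128.4°–180.3°] dwell: s stays 19.0000
seg 4 [180.3°–244.3°] simple-harmonic, h=-18: full span → s += -18 → s = 1.0000
seg 5 [244.3°–303.6°] cycloidal, h=7: θ=281.9° here. β=37.6, B=59.3. 7·(0.6341 − sin(2π·0.6341)/(2π)) = 5.2698 → s = 6.2698

6.2698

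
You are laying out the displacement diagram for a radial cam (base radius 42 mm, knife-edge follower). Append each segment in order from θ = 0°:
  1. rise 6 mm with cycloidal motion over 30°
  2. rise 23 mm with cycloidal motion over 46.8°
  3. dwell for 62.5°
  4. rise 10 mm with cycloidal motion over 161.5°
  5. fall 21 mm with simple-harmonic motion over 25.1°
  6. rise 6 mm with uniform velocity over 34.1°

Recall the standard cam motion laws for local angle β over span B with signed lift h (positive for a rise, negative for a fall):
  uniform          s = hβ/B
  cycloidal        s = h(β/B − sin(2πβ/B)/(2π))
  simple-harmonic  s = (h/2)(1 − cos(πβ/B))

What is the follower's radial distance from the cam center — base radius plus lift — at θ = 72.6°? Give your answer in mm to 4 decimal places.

seg 1 [0°–30°] cycloidal, h=6: full span → s += 6 → s = 6.0000
seg 2 [30°–76.8°] cycloidal, h=23: θ=72.6° here. β=42.6, B=46.8. 23·(0.9103 − sin(2π·0.9103)/(2π)) = 22.8923 → s = 28.8923
radial distance = base radius + s = 42 + 28.8923 = 70.8923

70.8923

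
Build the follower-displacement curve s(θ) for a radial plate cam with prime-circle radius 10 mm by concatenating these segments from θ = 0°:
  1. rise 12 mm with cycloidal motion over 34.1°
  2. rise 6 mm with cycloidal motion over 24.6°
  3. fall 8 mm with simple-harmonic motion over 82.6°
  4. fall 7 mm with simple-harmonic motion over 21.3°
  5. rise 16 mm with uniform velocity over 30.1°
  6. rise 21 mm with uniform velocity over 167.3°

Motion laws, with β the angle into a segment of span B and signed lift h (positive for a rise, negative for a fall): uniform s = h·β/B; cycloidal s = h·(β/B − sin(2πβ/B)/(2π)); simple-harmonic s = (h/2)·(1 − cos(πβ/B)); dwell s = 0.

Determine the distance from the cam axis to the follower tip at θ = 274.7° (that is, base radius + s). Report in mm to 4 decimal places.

seg 1 [0°–34.1°] cycloidal, h=12: full span → s += 12 → s = 12.0000
seg 2 [34.1°–58.7°] cycloidal, h=6: full span → s += 6 → s = 18.0000
seg 3 [58.7°–141.3°] simple-harmonic, h=-8: full span → s += -8 → s = 10.0000
seg 4 [141.3°–162.6°] simple-harmonic, h=-7: full span → s += -7 → s = 3.0000
seg 5 [162.6°–192.7°] uniform, h=16: full span → s += 16 → s = 19.0000
seg 6 [192.7°–360°] uniform, h=21: θ=274.7° here. β=82, B=167.3. 21·82/167.3 = 10.2929 → s = 29.2929
radial distance = base radius + s = 10 + 29.2929 = 39.2929

39.2929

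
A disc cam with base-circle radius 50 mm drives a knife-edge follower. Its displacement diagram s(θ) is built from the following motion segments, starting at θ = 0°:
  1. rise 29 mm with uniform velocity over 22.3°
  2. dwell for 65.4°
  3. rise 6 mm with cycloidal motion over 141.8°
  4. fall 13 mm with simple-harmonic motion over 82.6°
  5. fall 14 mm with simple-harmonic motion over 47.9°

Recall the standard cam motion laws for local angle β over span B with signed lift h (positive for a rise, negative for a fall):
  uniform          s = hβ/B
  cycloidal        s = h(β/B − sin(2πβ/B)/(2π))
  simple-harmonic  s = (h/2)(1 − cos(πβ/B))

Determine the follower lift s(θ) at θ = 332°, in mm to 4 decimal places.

seg 1 [0°–22.3°] uniform, h=29: full span → s += 29 → s = 29.0000
seg 2 [22.3°–87.7°] dwell: s stays 29.0000
seg 3 [87.7°–229.5°] cycloidal, h=6: full span → s += 6 → s = 35.0000
seg 4 [229.5°–312.1°] simple-harmonic, h=-13: full span → s += -13 → s = 22.0000
seg 5 [312.1°–360°] simple-harmonic, h=-14: θ=332° here. β=19.9, B=47.9. -14/2·(1 − cos(π·0.4154)) = -5.1624 → s = 16.8376

16.8376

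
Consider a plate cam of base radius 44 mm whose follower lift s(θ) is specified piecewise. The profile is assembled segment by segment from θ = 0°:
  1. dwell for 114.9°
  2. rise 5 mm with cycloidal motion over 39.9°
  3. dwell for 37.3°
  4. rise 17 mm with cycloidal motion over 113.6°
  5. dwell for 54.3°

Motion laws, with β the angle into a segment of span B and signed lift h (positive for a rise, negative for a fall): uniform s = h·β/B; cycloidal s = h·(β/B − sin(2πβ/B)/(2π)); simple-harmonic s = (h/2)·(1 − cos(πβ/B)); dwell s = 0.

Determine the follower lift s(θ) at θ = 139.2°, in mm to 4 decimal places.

seg 1 [0°–114.9°] dwell: s stays 0.0000
seg 2 [114.9°–154.8°] cycloidal, h=5: θ=139.2° here. β=24.3, B=39.9. 5·(0.6090 − sin(2π·0.6090)/(2π)) = 3.5486 → s = 3.5486

3.5486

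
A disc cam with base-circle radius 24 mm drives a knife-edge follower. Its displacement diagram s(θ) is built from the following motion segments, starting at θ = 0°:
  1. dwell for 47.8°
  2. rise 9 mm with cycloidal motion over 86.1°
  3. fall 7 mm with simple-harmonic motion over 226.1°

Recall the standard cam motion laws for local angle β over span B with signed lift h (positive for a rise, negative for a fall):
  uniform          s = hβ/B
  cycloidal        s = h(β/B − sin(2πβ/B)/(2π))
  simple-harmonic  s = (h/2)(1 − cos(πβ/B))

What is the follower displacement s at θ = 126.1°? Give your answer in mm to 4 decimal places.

seg 1 [0°–47.8°] dwell: s stays 0.0000
seg 2 [47.8°–133.9°] cycloidal, h=9: θ=126.1° here. β=78.3, B=86.1. 9·(0.9094 − sin(2π·0.9094)/(2π)) = 8.9567 → s = 8.9567

8.9567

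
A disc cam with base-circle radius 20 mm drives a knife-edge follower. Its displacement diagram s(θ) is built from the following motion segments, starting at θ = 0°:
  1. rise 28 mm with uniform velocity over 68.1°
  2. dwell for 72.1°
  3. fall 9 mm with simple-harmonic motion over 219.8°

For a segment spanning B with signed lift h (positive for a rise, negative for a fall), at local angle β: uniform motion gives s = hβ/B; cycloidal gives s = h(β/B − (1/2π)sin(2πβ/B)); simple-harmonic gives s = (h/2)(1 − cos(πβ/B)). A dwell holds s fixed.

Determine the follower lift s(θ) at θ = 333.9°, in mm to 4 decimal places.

seg 1 [0°–68.1°] uniform, h=28: full span → s += 28 → s = 28.0000
seg 2 [68.1°–140.2°] dwell: s stays 28.0000
seg 3 [140.2°–360°] simple-harmonic, h=-9: θ=333.9° here. β=193.7, B=219.8. -9/2·(1 − cos(π·0.8813)) = -8.6905 → s = 19.3095

19.3095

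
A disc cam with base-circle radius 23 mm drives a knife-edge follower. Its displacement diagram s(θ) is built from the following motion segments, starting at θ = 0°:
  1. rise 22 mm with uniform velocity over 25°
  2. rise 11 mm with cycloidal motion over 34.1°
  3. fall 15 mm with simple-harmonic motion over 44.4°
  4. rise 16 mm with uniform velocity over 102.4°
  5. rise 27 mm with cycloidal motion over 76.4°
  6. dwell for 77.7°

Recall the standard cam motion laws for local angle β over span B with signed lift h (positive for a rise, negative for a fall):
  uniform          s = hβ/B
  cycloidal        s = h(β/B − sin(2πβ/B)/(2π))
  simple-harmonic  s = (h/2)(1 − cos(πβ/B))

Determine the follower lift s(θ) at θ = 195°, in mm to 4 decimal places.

seg 1 [0°–25°] uniform, h=22: full span → s += 22 → s = 22.0000
seg 2 [25°–59.1°] cycloidal, h=11: full span → s += 11 → s = 33.0000
seg 3 [59.1°–103.5°] simple-harmonic, h=-15: full span → s += -15 → s = 18.0000
seg 4 [103.5°–205.9°] uniform, h=16: θ=195° here. β=91.5, B=102.4. 16·91.5/102.4 = 14.2969 → s = 32.2969

32.2969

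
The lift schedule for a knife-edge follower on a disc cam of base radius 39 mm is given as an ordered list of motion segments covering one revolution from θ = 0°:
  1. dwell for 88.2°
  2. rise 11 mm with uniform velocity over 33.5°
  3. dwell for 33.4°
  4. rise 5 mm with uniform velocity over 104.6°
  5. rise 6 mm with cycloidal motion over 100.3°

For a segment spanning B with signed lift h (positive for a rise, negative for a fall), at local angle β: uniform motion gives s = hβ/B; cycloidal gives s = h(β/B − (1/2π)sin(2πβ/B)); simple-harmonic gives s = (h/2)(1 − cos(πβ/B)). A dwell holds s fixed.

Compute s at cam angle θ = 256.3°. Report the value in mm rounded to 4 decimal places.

seg 1 [0°–88.2°] dwell: s stays 0.0000
seg 2 [88.2°–121.7°] uniform, h=11: full span → s += 11 → s = 11.0000
seg 3 [121.7°–155.1°] dwell: s stays 11.0000
seg 4 [155.1°–259.7°] uniform, h=5: θ=256.3° here. β=101.2, B=104.6. 5·101.2/104.6 = 4.8375 → s = 15.8375

15.8375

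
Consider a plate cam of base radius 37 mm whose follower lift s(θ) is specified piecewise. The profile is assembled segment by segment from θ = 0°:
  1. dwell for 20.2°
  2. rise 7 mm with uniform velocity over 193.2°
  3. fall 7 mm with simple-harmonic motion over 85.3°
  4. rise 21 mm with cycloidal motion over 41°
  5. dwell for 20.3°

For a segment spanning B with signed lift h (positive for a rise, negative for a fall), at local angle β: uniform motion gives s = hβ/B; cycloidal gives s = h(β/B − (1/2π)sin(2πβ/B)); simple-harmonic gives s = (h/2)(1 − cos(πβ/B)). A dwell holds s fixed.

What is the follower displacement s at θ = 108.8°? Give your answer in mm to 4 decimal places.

seg 1 [0°–20.2°] dwell: s stays 0.0000
seg 2 [20.2°–213.4°] uniform, h=7: θ=108.8° here. β=88.6, B=193.2. 7·88.6/193.2 = 3.2101 → s = 3.2101

3.2101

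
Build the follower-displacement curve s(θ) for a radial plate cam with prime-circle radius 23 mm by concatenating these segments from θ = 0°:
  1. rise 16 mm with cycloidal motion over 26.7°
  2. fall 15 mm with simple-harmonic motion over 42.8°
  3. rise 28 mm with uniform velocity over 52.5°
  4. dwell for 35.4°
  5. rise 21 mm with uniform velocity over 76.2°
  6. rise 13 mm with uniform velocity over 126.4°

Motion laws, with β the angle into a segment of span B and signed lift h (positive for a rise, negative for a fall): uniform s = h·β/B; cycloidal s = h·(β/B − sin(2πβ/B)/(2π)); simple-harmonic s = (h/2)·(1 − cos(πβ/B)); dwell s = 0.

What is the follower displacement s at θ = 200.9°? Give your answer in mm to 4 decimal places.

seg 1 [0°–26.7°] cycloidal, h=16: full span → s += 16 → s = 16.0000
seg 2 [26.7°–69.5°] simple-harmonic, h=-15: full span → s += -15 → s = 1.0000
seg 3 [69.5°–122°] uniform, h=28: full span → s += 28 → s = 29.0000
seg 4 [122°–157.4°] dwell: s stays 29.0000
seg 5 [157.4°–233.6°] uniform, h=21: θ=200.9° here. β=43.5, B=76.2. 21·43.5/76.2 = 11.9882 → s = 40.9882

40.9882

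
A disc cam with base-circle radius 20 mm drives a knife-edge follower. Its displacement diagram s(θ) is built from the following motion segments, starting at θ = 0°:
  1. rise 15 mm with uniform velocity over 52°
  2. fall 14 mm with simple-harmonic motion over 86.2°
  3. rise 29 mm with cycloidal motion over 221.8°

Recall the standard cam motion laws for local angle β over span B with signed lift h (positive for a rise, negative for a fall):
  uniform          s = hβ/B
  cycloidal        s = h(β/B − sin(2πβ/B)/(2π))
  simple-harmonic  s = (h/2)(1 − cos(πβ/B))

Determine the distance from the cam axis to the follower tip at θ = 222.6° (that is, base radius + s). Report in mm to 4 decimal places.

seg 1 [0°–52°] uniform, h=15: full span → s += 15 → s = 15.0000
seg 2 [52°–138.2°] simple-harmonic, h=-14: full span → s += -14 → s = 1.0000
seg 3 [138.2°–360°] cycloidal, h=29: θ=222.6° here. β=84.4, B=221.8. 29·(0.3805 − sin(2π·0.3805)/(2π)) = 7.8867 → s = 8.8867
radial distance = base radius + s = 20 + 8.8867 = 28.8867

28.8867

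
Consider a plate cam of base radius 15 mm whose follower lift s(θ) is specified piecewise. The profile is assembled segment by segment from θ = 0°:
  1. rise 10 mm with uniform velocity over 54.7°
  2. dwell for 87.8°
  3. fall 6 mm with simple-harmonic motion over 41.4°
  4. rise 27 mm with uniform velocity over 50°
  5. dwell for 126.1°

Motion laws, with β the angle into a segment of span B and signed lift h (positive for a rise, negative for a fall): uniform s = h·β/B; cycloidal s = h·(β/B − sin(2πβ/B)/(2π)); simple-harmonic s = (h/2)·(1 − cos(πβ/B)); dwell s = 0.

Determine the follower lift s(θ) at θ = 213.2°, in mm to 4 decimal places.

seg 1 [0°–54.7°] uniform, h=10: full span → s += 10 → s = 10.0000
seg 2 [54.7°–142.5°] dwell: s stays 10.0000
seg 3 [142.5°–183.9°] simple-harmonic, h=-6: full span → s += -6 → s = 4.0000
seg 4 [183.9°–233.9°] uniform, h=27: θ=213.2° here. β=29.3, B=50. 27·29.3/50 = 15.8220 → s = 19.8220

19.8220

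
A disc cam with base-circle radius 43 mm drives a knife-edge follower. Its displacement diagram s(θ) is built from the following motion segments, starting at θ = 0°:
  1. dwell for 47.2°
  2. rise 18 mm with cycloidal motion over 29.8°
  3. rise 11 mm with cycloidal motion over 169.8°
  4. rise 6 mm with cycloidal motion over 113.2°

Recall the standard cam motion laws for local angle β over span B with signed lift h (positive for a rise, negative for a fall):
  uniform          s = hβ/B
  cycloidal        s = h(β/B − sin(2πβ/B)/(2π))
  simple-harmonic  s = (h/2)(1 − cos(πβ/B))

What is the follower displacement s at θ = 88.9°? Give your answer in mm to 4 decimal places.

seg 1 [0°–47.2°] dwell: s stays 0.0000
seg 2 [47.2°–77°] cycloidal, h=18: full span → s += 18 → s = 18.0000
seg 3 [77°–246.8°] cycloidal, h=11: θ=88.9° here. β=11.9, B=169.8. 11·(0.0701 − sin(2π·0.0701)/(2π)) = 0.0247 → s = 18.0247

18.0247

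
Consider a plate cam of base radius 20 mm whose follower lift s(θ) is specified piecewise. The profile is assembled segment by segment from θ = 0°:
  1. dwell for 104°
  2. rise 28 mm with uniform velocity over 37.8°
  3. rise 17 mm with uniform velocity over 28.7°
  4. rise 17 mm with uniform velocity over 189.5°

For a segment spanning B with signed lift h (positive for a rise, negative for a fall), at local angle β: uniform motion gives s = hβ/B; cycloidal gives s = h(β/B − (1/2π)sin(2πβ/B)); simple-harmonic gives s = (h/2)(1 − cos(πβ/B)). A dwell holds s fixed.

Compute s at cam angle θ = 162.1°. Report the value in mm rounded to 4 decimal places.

seg 1 [0°–104°] dwell: s stays 0.0000
seg 2 [104°–141.8°] uniform, h=28: full span → s += 28 → s = 28.0000
seg 3 [141.8°–170.5°] uniform, h=17: θ=162.1° here. β=20.3, B=28.7. 17·20.3/28.7 = 12.0244 → s = 40.0244

40.0244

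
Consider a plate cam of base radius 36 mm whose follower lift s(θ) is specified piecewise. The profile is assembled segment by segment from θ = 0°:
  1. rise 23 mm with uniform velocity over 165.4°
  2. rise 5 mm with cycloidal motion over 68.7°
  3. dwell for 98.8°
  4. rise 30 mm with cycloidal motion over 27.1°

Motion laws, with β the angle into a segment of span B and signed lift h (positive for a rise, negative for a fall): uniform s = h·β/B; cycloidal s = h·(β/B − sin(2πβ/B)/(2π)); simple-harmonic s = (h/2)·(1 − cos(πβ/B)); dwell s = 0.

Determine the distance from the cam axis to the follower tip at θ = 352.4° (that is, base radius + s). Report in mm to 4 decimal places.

seg 1 [0°–165.4°] uniform, h=23: full span → s += 23 → s = 23.0000
seg 2 [165.4°–234.1°] cycloidal, h=5: full span → s += 5 → s = 28.0000
seg 3 [234.1°–332.9°] dwell: s stays 28.0000
seg 4 [332.9°–360°] cycloidal, h=30: θ=352.4° here. β=19.5, B=27.1. 30·(0.7196 − sin(2π·0.7196)/(2π)) = 26.2743 → s = 54.2743
radial distance = base radius + s = 36 + 54.2743 = 90.2743

90.2743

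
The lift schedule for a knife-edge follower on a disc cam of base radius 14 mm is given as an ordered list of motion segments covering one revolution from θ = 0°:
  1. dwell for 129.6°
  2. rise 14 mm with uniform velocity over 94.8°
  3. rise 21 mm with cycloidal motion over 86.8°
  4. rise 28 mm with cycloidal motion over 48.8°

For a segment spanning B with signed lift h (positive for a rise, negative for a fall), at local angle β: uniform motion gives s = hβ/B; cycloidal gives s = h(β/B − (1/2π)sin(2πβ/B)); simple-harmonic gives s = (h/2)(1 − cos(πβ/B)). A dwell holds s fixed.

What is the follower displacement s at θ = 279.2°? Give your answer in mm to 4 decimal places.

seg 1 [0°–129.6°] dwell: s stays 0.0000
seg 2 [129.6°–224.4°] uniform, h=14: full span → s += 14 → s = 14.0000
seg 3 [224.4°–311.2°] cycloidal, h=21: θ=279.2° here. β=54.8, B=86.8. 21·(0.6313 − sin(2π·0.6313)/(2π)) = 15.7136 → s = 29.7136

29.7136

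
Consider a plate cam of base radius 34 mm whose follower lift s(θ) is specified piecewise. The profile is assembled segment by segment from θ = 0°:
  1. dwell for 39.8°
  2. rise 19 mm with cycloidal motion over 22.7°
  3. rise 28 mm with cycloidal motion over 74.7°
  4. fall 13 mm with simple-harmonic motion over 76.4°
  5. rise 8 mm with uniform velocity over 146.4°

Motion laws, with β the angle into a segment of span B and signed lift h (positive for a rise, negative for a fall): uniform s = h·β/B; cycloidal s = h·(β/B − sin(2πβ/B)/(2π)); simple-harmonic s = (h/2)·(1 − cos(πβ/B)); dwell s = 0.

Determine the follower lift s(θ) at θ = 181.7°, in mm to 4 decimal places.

seg 1 [0°–39.8°] dwell: s stays 0.0000
seg 2 [39.8°–62.5°] cycloidal, h=19: full span → s += 19 → s = 19.0000
seg 3 [62.5°–137.2°] cycloidal, h=28: full span → s += 28 → s = 47.0000
seg 4 [137.2°–213.6°] simple-harmonic, h=-13: θ=181.7° here. β=44.5, B=76.4. -13/2·(1 − cos(π·0.5825)) = -8.1651 → s = 38.8349

38.8349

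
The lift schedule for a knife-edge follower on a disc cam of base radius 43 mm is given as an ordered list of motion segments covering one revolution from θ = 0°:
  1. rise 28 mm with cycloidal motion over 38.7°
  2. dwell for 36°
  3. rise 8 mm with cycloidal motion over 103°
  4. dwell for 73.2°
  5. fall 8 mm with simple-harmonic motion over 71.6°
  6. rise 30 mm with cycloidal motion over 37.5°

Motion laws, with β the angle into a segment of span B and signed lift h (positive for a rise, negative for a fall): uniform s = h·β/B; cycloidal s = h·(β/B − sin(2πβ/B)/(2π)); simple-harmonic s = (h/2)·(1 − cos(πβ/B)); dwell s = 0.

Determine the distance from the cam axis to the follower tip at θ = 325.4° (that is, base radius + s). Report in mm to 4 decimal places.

seg 1 [0°–38.7°] cycloidal, h=28: full span → s += 28 → s = 28.0000
seg 2 [38.7°–74.7°] dwell: s stays 28.0000
seg 3 [74.7°–177.7°] cycloidal, h=8: full span → s += 8 → s = 36.0000
seg 4 [177.7°–250.9°] dwell: s stays 36.0000
seg 5 [250.9°–322.5°] simple-harmonic, h=-8: full span → s += -8 → s = 28.0000
seg 6 [322.5°–360°] cycloidal, h=30: θ=325.4° here. β=2.9, B=37.5. 30·(0.0773 − sin(2π·0.0773)/(2π)) = 0.0902 → s = 28.0902
radial distance = base radius + s = 43 + 28.0902 = 71.0902

71.0902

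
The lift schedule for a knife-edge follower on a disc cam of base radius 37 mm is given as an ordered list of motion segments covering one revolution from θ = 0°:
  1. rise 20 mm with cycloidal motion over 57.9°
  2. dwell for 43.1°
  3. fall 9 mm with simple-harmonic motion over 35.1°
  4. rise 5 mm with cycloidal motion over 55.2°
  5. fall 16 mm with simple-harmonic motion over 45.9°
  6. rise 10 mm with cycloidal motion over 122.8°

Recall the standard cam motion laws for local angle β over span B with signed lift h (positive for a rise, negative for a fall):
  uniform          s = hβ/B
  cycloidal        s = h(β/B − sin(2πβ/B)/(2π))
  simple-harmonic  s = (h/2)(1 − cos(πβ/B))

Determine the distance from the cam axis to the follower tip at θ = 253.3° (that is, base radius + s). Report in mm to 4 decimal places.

seg 1 [0°–57.9°] cycloidal, h=20: full span → s += 20 → s = 20.0000
seg 2 [57.9°–101°] dwell: s stays 20.0000
seg 3 [101°–136.1°] simple-harmonic, h=-9: full span → s += -9 → s = 11.0000
seg 4 [136.1°–191.3°] cycloidal, h=5: full span → s += 5 → s = 16.0000
seg 5 [191.3°–237.2°] simple-harmonic, h=-16: full span → s += -16 → s = 0.0000
seg 6 [237.2°–360°] cycloidal, h=10: θ=253.3° here. β=16.1, B=122.8. 10·(0.1311 − sin(2π·0.1311)/(2π)) = 0.1433 → s = 0.1433
radial distance = base radius + s = 37 + 0.1433 = 37.1433

37.1433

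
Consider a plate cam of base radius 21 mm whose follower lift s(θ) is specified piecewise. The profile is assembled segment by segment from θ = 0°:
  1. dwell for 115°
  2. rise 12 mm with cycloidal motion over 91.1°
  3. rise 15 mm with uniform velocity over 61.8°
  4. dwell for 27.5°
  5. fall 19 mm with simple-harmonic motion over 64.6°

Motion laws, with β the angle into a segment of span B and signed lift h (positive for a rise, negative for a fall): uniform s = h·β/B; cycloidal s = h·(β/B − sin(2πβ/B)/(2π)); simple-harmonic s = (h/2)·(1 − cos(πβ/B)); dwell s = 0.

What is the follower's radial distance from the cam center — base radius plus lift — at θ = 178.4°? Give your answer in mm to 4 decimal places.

seg 1 [0°–115°] dwell: s stays 0.0000
seg 2 [115°–206.1°] cycloidal, h=12: θ=178.4° here. β=63.4, B=91.1. 12·(0.6959 − sin(2π·0.6959)/(2π)) = 10.1520 → s = 10.1520
radial distance = base radius + s = 21 + 10.1520 = 31.1520

31.1520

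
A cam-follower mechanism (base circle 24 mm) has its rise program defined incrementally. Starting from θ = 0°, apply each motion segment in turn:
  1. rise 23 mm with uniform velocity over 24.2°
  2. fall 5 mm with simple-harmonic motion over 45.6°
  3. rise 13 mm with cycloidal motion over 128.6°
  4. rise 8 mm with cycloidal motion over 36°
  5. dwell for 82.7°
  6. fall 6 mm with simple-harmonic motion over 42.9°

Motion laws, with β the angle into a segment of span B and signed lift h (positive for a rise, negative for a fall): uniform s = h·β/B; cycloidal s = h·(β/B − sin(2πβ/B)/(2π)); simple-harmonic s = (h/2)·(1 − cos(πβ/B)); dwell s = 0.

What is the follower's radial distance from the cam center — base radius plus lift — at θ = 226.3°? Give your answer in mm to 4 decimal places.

seg 1 [0°–24.2°] uniform, h=23: full span → s += 23 → s = 23.0000
seg 2 [24.2°–69.8°] simple-harmonic, h=-5: full span → s += -5 → s = 18.0000
seg 3 [69.8°–198.4°] cycloidal, h=13: full span → s += 13 → s = 31.0000
seg 4 [198.4°–234.4°] cycloidal, h=8: θ=226.3° here. β=27.9, B=36. 8·(0.7750 − sin(2π·0.7750)/(2π)) = 7.4576 → s = 38.4576
radial distance = base radius + s = 24 + 38.4576 = 62.4576

62.4576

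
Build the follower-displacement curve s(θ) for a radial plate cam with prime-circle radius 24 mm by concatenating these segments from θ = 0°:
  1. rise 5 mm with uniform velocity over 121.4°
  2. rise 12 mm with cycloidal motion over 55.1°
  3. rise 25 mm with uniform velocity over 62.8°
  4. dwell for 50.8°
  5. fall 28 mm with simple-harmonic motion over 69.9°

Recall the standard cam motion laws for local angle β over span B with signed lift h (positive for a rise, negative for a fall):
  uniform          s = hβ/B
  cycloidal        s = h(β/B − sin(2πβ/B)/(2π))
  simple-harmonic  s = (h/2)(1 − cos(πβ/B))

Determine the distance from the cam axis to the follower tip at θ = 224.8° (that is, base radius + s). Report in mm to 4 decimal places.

seg 1 [0°–121.4°] uniform, h=5: full span → s += 5 → s = 5.0000
seg 2 [121.4°–176.5°] cycloidal, h=12: full span → s += 12 → s = 17.0000
seg 3 [176.5°–239.3°] uniform, h=25: θ=224.8° here. β=48.3, B=62.8. 25·48.3/62.8 = 19.2277 → s = 36.2277
radial distance = base radius + s = 24 + 36.2277 = 60.2277

60.2277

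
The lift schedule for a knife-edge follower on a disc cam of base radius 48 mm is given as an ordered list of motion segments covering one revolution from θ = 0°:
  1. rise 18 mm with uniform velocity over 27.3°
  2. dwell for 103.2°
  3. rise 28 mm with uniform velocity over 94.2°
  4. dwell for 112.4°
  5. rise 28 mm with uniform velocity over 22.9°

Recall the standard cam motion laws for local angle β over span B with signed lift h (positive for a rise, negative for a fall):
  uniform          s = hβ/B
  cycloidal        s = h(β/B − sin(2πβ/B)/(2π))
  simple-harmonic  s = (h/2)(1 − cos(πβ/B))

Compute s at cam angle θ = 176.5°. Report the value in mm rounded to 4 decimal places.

seg 1 [0°–27.3°] uniform, h=18: full span → s += 18 → s = 18.0000
seg 2 [27.3°–130.5°] dwell: s stays 18.0000
seg 3 [130.5°–224.7°] uniform, h=28: θ=176.5° here. β=46, B=94.2. 28·46/94.2 = 13.6730 → s = 31.6730

31.6730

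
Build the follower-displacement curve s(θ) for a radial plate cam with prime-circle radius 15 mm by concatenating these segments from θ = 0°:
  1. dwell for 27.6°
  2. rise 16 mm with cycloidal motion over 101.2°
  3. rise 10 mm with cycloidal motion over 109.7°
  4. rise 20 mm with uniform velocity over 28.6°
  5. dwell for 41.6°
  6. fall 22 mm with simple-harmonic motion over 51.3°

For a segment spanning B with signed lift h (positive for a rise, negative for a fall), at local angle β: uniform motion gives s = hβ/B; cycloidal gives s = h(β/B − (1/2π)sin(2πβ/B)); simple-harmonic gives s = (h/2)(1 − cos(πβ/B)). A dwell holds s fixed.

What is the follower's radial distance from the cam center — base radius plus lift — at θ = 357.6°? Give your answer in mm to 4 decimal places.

seg 1 [0°–27.6°] dwell: s stays 0.0000
seg 2 [27.6°–128.8°] cycloidal, h=16: full span → s += 16 → s = 16.0000
seg 3 [128.8°–238.5°] cycloidal, h=10: full span → s += 10 → s = 26.0000
seg 4 [238.5°–267.1°] uniform, h=20: full span → s += 20 → s = 46.0000
seg 5 [267.1°–308.7°] dwell: s stays 46.0000
seg 6 [308.7°–360°] simple-harmonic, h=-22: θ=357.6° here. β=48.9, B=51.3. -22/2·(1 − cos(π·0.9532)) = -21.8814 → s = 24.1186
radial distance = base radius + s = 15 + 24.1186 = 39.1186

39.1186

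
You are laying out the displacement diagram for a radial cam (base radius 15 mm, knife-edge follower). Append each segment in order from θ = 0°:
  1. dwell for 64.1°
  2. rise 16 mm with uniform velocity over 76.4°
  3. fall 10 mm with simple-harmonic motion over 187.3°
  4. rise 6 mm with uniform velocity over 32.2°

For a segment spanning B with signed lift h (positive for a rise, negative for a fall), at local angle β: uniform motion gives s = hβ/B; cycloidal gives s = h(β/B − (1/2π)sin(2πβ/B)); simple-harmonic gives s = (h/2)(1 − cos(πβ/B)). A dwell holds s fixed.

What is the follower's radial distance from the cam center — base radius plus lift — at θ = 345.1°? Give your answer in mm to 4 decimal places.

seg 1 [0°–64.1°] dwell: s stays 0.0000
seg 2 [64.1°–140.5°] uniform, h=16: full span → s += 16 → s = 16.0000
seg 3 [140.5°–327.8°] simple-harmonic, h=-10: full span → s += -10 → s = 6.0000
seg 4 [327.8°–360°] uniform, h=6: θ=345.1° here. β=17.3, B=32.2. 6·17.3/32.2 = 3.2236 → s = 9.2236
radial distance = base radius + s = 15 + 9.2236 = 24.2236

24.2236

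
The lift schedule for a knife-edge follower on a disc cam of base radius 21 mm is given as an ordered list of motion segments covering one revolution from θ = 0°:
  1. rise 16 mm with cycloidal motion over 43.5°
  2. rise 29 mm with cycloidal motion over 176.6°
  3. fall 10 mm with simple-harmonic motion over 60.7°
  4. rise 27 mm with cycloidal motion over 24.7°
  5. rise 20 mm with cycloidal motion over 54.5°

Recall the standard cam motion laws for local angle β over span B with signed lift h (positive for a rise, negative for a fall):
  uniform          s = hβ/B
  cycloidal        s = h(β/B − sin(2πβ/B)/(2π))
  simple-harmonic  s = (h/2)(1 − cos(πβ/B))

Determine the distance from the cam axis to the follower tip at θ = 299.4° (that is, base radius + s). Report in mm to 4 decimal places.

seg 1 [0°–43.5°] cycloidal, h=16: full span → s += 16 → s = 16.0000
seg 2 [43.5°–220.1°] cycloidal, h=29: full span → s += 29 → s = 45.0000
seg 3 [220.1°–280.8°] simple-harmonic, h=-10: full span → s += -10 → s = 35.0000
seg 4 [280.8°–305.5°] cycloidal, h=27: θ=299.4° here. β=18.6, B=24.7. 27·(0.7530 − sin(2π·0.7530)/(2π)) = 24.6284 → s = 59.6284
radial distance = base radius + s = 21 + 59.6284 = 80.6284

80.6284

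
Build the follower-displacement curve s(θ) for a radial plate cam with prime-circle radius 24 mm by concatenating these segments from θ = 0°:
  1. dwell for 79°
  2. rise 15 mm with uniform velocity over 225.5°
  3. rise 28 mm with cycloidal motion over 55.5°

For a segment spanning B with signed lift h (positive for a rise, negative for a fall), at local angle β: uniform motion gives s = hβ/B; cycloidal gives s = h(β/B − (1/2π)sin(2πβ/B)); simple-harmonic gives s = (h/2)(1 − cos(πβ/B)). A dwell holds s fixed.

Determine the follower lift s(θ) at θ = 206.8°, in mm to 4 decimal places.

seg 1 [0°–79°] dwell: s stays 0.0000
seg 2 [79°–304.5°] uniform, h=15: θ=206.8° here. β=127.8, B=225.5. 15·127.8/225.5 = 8.5011 → s = 8.5011

8.5011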